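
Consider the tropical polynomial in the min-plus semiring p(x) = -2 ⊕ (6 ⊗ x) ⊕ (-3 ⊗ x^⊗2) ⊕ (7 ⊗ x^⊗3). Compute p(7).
p(7) = -2

A tropical monomial a ⊗ x^⊗i evaluates to a + i · x. Evaluating each term at x = 7:
  Term 0 contributes -2 + 0 · 7 = -2
  Term 1 contributes 6 + 1 · 7 = 13
  Term 2 contributes -3 + 2 · 7 = 11
  Term 3 contributes 7 + 3 · 7 = 28
p(7) = ⊕ of these = min[-2, 13, 11, 28] = -2.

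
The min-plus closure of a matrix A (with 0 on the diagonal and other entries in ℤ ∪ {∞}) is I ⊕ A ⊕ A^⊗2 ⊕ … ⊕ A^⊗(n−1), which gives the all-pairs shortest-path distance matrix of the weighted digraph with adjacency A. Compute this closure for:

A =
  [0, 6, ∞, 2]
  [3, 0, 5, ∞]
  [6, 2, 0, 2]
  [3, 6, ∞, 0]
Closure =
  [0, 6, 11, 2]
  [3, 0, 5, 5]
  [5, 2, 0, 2]
  [3, 6, 11, 0]

This is the Floyd-Warshall all-pairs shortest-path computation. For each intermediate vertex k = 0, 1, …, 3, update dist[i][j] ← min(dist[i][j], dist[i][k] + dist[k][j]). The final matrix gives, for each (i, j), the minimum total weight of any directed path from i to j (possibly empty when i = j).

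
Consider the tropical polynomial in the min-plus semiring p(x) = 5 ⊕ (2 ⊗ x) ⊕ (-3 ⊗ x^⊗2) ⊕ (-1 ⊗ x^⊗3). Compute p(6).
p(6) = 5

A tropical monomial a ⊗ x^⊗i evaluates to a + i · x. Evaluating each term at x = 6:
  Term 0 contributes 5 + 0 · 6 = 5
  Term 1 contributes 2 + 1 · 6 = 8
  Term 2 contributes -3 + 2 · 6 = 9
  Term 3 contributes -1 + 3 · 6 = 17
p(6) = ⊕ of these = min[5, 8, 9, 17] = 5.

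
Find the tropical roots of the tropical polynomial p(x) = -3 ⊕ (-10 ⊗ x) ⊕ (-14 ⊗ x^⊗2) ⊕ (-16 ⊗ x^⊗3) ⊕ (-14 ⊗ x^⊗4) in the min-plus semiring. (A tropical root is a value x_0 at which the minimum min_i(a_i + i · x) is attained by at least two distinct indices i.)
Roots: {-2, 2, 4, 7}

Each tropical root is a break point of the lower envelope of the lines y = a_i + i · x (there are 5 lines, with slopes 0, 1, ..., 4). Only the lines that attain the minimum somewhere contribute to roots; other lines are dominated. Here the surviving (envelope) indices are i = 4, i = 3, i = 2, i = 1, i = 0.
Intersections between consecutive envelope lines give the roots: for adjacent envelope indices i < j the intersection is x = (a_i − a_j) / (j − i). Reading off the sorted break points: {-2, 2, 4, 7}.
Verification: at each break x_0, at least two indices attain the minimum of min_i(a_i + i · x_0).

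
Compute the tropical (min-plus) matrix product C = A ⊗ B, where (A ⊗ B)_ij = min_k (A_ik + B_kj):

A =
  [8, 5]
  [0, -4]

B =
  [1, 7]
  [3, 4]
A ⊗ B =
  [8, 9]
  [-1, 0]

Apply the min-plus product entry-by-entry:
  C[0][0] = min over k of (A[0][0] + B[0][0] = 8 + 1 = 9, A[0][1] + B[1][0] = 5 + 3 = 8) = 8 (attained at k = 1)
  C[0][1] = min over k of (A[0][0] + B[0][1] = 8 + 7 = 15, A[0][1] + B[1][1] = 5 + 4 = 9) = 9 (attained at k = 1)
  C[1][0] = min over k of (A[1][0] + B[0][0] = 0 + 1 = 1, A[1][1] + B[1][0] = -4 + 3 = -1) = -1 (attained at k = 1)
  C[1][1] = min over k of (A[1][0] + B[0][1] = 0 + 7 = 7, A[1][1] + B[1][1] = -4 + 4 = 0) = 0 (attained at k = 1)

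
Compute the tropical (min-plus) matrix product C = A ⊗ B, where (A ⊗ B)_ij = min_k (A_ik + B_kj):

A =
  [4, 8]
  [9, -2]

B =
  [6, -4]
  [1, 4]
A ⊗ B =
  [9, 0]
  [-1, 2]

Apply the min-plus product entry-by-entry:
  C[0][0] = min over k of (A[0][0] + B[0][0] = 4 + 6 = 10, A[0][1] + B[1][0] = 8 + 1 = 9) = 9 (attained at k = 1)
  C[0][1] = min over k of (A[0][0] + B[0][1] = 4 + -4 = 0, A[0][1] + B[1][1] = 8 + 4 = 12) = 0 (attained at k = 0)
  C[1][0] = min over k of (A[1][0] + B[0][0] = 9 + 6 = 15, A[1][1] + B[1][0] = -2 + 1 = -1) = -1 (attained at k = 1)
  C[1][1] = min over k of (A[1][0] + B[0][1] = 9 + -4 = 5, A[1][1] + B[1][1] = -2 + 4 = 2) = 2 (attained at k = 1)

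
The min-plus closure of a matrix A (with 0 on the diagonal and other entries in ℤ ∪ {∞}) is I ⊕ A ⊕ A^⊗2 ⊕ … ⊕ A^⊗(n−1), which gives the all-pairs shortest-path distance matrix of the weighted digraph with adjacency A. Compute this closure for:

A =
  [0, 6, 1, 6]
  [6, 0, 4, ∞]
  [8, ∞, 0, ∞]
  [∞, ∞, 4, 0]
Closure =
  [0, 6, 1, 6]
  [6, 0, 4, 12]
  [8, 14, 0, 14]
  [12, 18, 4, 0]

This is the Floyd-Warshall all-pairs shortest-path computation. For each intermediate vertex k = 0, 1, …, 3, update dist[i][j] ← min(dist[i][j], dist[i][k] + dist[k][j]). The final matrix gives, for each (i, j), the minimum total weight of any directed path from i to j (possibly empty when i = j).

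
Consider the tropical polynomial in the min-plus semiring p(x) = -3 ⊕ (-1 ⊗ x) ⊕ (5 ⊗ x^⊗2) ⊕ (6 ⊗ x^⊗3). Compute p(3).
p(3) = -3

A tropical monomial a ⊗ x^⊗i evaluates to a + i · x. Evaluating each term at x = 3:
  Term 0 contributes -3 + 0 · 3 = -3
  Term 1 contributes -1 + 1 · 3 = 2
  Term 2 contributes 5 + 2 · 3 = 11
  Term 3 contributes 6 + 3 · 3 = 15
p(3) = ⊕ of these = min[-3, 2, 11, 15] = -3.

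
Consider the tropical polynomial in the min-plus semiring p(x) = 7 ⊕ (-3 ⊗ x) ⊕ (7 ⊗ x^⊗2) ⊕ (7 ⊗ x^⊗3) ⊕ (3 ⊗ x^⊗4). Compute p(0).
p(0) = -3

A tropical monomial a ⊗ x^⊗i evaluates to a + i · x. Evaluating each term at x = 0:
  Term 0 contributes 7 + 0 · 0 = 7
  Term 1 contributes -3 + 1 · 0 = -3
  Term 2 contributes 7 + 2 · 0 = 7
  Term 3 contributes 7 + 3 · 0 = 7
  Term 4 contributes 3 + 4 · 0 = 3
p(0) = ⊕ of these = min[7, -3, 7, 7, 3] = -3.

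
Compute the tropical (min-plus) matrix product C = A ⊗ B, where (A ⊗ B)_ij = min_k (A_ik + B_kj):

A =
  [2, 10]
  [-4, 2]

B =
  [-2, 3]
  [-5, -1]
A ⊗ B =
  [0, 5]
  [-6, -1]

Apply the min-plus product entry-by-entry:
  C[0][0] = min over k of (A[0][0] + B[0][0] = 2 + -2 = 0, A[0][1] + B[1][0] = 10 + -5 = 5) = 0 (attained at k = 0)
  C[0][1] = min over k of (A[0][0] + B[0][1] = 2 + 3 = 5, A[0][1] + B[1][1] = 10 + -1 = 9) = 5 (attained at k = 0)
  C[1][0] = min over k of (A[1][0] + B[0][0] = -4 + -2 = -6, A[1][1] + B[1][0] = 2 + -5 = -3) = -6 (attained at k = 0)
  C[1][1] = min over k of (A[1][0] + B[0][1] = -4 + 3 = -1, A[1][1] + B[1][1] = 2 + -1 = 1) = -1 (attained at k = 0)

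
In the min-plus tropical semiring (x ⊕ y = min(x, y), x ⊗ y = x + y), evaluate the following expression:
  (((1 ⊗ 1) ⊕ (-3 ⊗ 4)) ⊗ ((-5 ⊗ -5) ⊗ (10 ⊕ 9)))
(((1 ⊗ 1) ⊕ (-3 ⊗ 4)) ⊗ ((-5 ⊗ -5) ⊗ (10 ⊕ 9))) = 0

Expand innermost to outermost. Recall ⊕ takes the minimum of its arguments and ⊗ takes their sum. Working out the expression (((1 ⊗ 1) ⊕ (-3 ⊗ 4)) ⊗ ((-5 ⊗ -5) ⊗ (10 ⊕ 9))) gives 0.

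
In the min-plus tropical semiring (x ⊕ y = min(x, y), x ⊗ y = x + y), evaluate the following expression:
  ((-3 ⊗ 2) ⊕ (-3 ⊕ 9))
((-3 ⊗ 2) ⊕ (-3 ⊕ 9)) = -3

Expand innermost to outermost. Recall ⊕ takes the minimum of its arguments and ⊗ takes their sum. Working out the expression ((-3 ⊗ 2) ⊕ (-3 ⊕ 9)) gives -3.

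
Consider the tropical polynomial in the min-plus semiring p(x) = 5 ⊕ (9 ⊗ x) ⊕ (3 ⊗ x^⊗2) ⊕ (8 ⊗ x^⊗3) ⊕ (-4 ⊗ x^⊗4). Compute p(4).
p(4) = 5

A tropical monomial a ⊗ x^⊗i evaluates to a + i · x. Evaluating each term at x = 4:
  Term 0 contributes 5 + 0 · 4 = 5
  Term 1 contributes 9 + 1 · 4 = 13
  Term 2 contributes 3 + 2 · 4 = 11
  Term 3 contributes 8 + 3 · 4 = 20
  Term 4 contributes -4 + 4 · 4 = 12
p(4) = ⊕ of these = min[5, 13, 11, 20, 12] = 5.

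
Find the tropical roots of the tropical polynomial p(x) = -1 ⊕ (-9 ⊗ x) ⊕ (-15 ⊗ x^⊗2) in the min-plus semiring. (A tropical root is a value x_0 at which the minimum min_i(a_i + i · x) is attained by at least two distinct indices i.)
Roots: {6, 8}

Each tropical root is a break point of the lower envelope of the lines y = a_i + i · x (there are 3 lines, with slopes 0, 1, ..., 2). Only the lines that attain the minimum somewhere contribute to roots; other lines are dominated. Here the surviving (envelope) indices are i = 2, i = 1, i = 0.
Intersections between consecutive envelope lines give the roots: for adjacent envelope indices i < j the intersection is x = (a_i − a_j) / (j − i). Reading off the sorted break points: {6, 8}.
Verification: at each break x_0, at least two indices attain the minimum of min_i(a_i + i · x_0).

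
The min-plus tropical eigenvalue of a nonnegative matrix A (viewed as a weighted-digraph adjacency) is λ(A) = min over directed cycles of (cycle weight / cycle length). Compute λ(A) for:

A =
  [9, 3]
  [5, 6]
λ(A) = 4

Enumerate directed cycles and compute their means (weight / length). Sample:
  cycle 0 → 0: weight = 9, length = 1, mean = 9/1 ≈ 9.000
  cycle 1 → 1: weight = 6, length = 1, mean = 6/1 ≈ 6.000
  cycle 0 → 1 → 0: weight = 8, length = 2, mean = 8/2 ≈ 4.000
  cycle 1 → 0 → 1: weight = 8, length = 2, mean = 8/2 ≈ 4.000
Minimum mean = 4.000, attained e.g. along the cycle 0 → 1 → 0 with weight 8 and length 2. So λ(A) = 8/2 = 4.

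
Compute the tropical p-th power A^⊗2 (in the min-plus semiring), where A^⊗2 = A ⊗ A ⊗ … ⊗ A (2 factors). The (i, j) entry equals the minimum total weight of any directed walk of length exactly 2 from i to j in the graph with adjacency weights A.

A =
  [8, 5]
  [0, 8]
A^⊗2 =
  [5, 13]
  [8, 5]

Each entry (A^⊗2)_ij equals the minimum over all length-2 walks i = v_0 → v_1 → … → v_2 = j of Σ_t A[v_t][v_{t+1}]. For example, for (i, j) = (0, 1) we minimise over 2 possible intermediate vertex sequences; the minimum is 13, attained along the walk 0 → 0 → 1.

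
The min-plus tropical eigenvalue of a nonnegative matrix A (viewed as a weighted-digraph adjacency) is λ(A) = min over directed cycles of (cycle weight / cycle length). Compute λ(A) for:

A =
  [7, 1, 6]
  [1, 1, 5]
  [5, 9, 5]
λ(A) = 1

Enumerate directed cycles and compute their means (weight / length). Sample:
  cycle 0 → 0: weight = 7, length = 1, mean = 7/1 ≈ 7.000
  cycle 1 → 1: weight = 1, length = 1, mean = 1/1 ≈ 1.000
  cycle 2 → 2: weight = 5, length = 1, mean = 5/1 ≈ 5.000
  cycle 0 → 1 → 0: weight = 2, length = 2, mean = 2/2 ≈ 1.000
  cycle 0 → 2 → 0: weight = 11, length = 2, mean = 11/2 ≈ 5.500
  cycle 1 → 0 → 1: weight = 2, length = 2, mean = 2/2 ≈ 1.000
Minimum mean = 1.000, attained e.g. along the cycle 1 → 1 with weight 1 and length 1. So λ(A) = 1/1 = 1.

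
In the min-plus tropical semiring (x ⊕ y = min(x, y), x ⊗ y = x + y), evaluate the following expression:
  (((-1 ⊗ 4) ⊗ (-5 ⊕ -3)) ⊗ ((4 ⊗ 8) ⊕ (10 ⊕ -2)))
(((-1 ⊗ 4) ⊗ (-5 ⊕ -3)) ⊗ ((4 ⊗ 8) ⊕ (10 ⊕ -2))) = -4

Expand innermost to outermost. Recall ⊕ takes the minimum of its arguments and ⊗ takes their sum. Working out the expression (((-1 ⊗ 4) ⊗ (-5 ⊕ -3)) ⊗ ((4 ⊗ 8) ⊕ (10 ⊕ -2))) gives -4.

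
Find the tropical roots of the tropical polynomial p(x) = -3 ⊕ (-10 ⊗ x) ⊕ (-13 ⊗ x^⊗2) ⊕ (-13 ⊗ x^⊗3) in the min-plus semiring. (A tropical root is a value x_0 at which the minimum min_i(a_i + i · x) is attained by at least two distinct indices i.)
Roots: {0, 3, 7}

Each tropical root is a break point of the lower envelope of the lines y = a_i + i · x (there are 4 lines, with slopes 0, 1, ..., 3). Only the lines that attain the minimum somewhere contribute to roots; other lines are dominated. Here the surviving (envelope) indices are i = 3, i = 2, i = 1, i = 0.
Intersections between consecutive envelope lines give the roots: for adjacent envelope indices i < j the intersection is x = (a_i − a_j) / (j − i). Reading off the sorted break points: {0, 3, 7}.
Verification: at each break x_0, at least two indices attain the minimum of min_i(a_i + i · x_0).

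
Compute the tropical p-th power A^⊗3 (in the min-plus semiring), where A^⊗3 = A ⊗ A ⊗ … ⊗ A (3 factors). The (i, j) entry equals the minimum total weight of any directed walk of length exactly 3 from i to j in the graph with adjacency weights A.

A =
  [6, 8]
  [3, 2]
A^⊗3 =
  [13, 12]
  [7, 6]

Each entry (A^⊗3)_ij equals the minimum over all length-3 walks i = v_0 → v_1 → … → v_3 = j of Σ_t A[v_t][v_{t+1}]. For example, for (i, j) = (0, 1) we minimise over 4 possible intermediate vertex sequences; the minimum is 12, attained along the walk 0 → 1 → 1 → 1.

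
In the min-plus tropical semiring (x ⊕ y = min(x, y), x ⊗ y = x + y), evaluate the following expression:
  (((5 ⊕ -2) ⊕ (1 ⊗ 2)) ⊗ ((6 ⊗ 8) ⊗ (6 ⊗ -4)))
(((5 ⊕ -2) ⊕ (1 ⊗ 2)) ⊗ ((6 ⊗ 8) ⊗ (6 ⊗ -4))) = 14

Expand innermost to outermost. Recall ⊕ takes the minimum of its arguments and ⊗ takes their sum. Working out the expression (((5 ⊕ -2) ⊕ (1 ⊗ 2)) ⊗ ((6 ⊗ 8) ⊗ (6 ⊗ -4))) gives 14.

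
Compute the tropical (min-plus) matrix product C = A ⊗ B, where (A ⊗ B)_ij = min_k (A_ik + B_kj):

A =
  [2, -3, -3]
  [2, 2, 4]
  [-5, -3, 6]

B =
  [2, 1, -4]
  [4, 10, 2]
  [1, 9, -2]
A ⊗ B =
  [-2, 3, -5]
  [4, 3, -2]
  [-3, -4, -9]

Apply the min-plus product entry-by-entry:
  C[0][0] = min over k of (A[0][0] + B[0][0] = 2 + 2 = 4, A[0][1] + B[1][0] = -3 + 4 = 1, A[0][2] + B[2][0] = -3 + 1 = -2) = -2 (attained at k = 2)
  C[0][1] = min over k of (A[0][0] + B[0][1] = 2 + 1 = 3, A[0][1] + B[1][1] = -3 + 10 = 7, A[0][2] + B[2][1] = -3 + 9 = 6) = 3 (attained at k = 0)
  C[0][2] = min over k of (A[0][0] + B[0][2] = 2 + -4 = -2, A[0][1] + B[1][2] = -3 + 2 = -1, A[0][2] + B[2][2] = -3 + -2 = -5) = -5 (attained at k = 2)
  C[1][0] = min over k of (A[1][0] + B[0][0] = 2 + 2 = 4, A[1][1] + B[1][0] = 2 + 4 = 6, A[1][2] + B[2][0] = 4 + 1 = 5) = 4 (attained at k = 0)
  C[1][1] = min over k of (A[1][0] + B[0][1] = 2 + 1 = 3, A[1][1] + B[1][1] = 2 + 10 = 12, A[1][2] + B[2][1] = 4 + 9 = 13) = 3 (attained at k = 0)
  C[1][2] = min over k of (A[1][0] + B[0][2] = 2 + -4 = -2, A[1][1] + B[1][2] = 2 + 2 = 4, A[1][2] + B[2][2] = 4 + -2 = 2) = -2 (attained at k = 0)
  C[2][0] = min over k of (A[2][0] + B[0][0] = -5 + 2 = -3, A[2][1] + B[1][0] = -3 + 4 = 1, A[2][2] + B[2][0] = 6 + 1 = 7) = -3 (attained at k = 0)
  C[2][1] = min over k of (A[2][0] + B[0][1] = -5 + 1 = -4, A[2][1] + B[1][1] = -3 + 10 = 7, A[2][2] + B[2][1] = 6 + 9 = 15) = -4 (attained at k = 0)
  C[2][2] = min over k of (A[2][0] + B[0][2] = -5 + -4 = -9, A[2][1] + B[1][2] = -3 + 2 = -1, A[2][2] + B[2][2] = 6 + -2 = 4) = -9 (attained at k = 0)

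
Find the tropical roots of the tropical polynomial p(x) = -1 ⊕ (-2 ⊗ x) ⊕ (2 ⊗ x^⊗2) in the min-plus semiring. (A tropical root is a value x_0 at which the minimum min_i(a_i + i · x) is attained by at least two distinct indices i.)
Roots: {-4, 1}

Each tropical root is a break point of the lower envelope of the lines y = a_i + i · x (there are 3 lines, with slopes 0, 1, ..., 2). Only the lines that attain the minimum somewhere contribute to roots; other lines are dominated. Here the surviving (envelope) indices are i = 2, i = 1, i = 0.
Intersections between consecutive envelope lines give the roots: for adjacent envelope indices i < j the intersection is x = (a_i − a_j) / (j − i). Reading off the sorted break points: {-4, 1}.
Verification: at each break x_0, at least two indices attain the minimum of min_i(a_i + i · x_0).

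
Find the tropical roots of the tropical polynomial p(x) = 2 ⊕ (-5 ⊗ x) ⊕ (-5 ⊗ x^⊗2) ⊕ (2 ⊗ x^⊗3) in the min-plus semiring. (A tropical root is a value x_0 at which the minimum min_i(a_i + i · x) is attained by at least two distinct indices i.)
Roots: {-7, 0, 7}

Each tropical root is a break point of the lower envelope of the lines y = a_i + i · x (there are 4 lines, with slopes 0, 1, ..., 3). Only the lines that attain the minimum somewhere contribute to roots; other lines are dominated. Here the surviving (envelope) indices are i = 3, i = 2, i = 1, i = 0.
Intersections between consecutive envelope lines give the roots: for adjacent envelope indices i < j the intersection is x = (a_i − a_j) / (j − i). Reading off the sorted break points: {-7, 0, 7}.
Verification: at each break x_0, at least two indices attain the minimum of min_i(a_i + i · x_0).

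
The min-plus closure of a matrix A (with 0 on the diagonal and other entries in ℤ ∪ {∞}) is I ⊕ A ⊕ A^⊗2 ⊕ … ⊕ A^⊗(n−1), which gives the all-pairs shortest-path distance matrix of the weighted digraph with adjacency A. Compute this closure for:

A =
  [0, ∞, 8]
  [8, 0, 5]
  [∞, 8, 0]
Closure =
  [0, 16, 8]
  [8, 0, 5]
  [16, 8, 0]

This is the Floyd-Warshall all-pairs shortest-path computation. For each intermediate vertex k = 0, 1, …, 2, update dist[i][j] ← min(dist[i][j], dist[i][k] + dist[k][j]). The final matrix gives, for each (i, j), the minimum total weight of any directed path from i to j (possibly empty when i = j).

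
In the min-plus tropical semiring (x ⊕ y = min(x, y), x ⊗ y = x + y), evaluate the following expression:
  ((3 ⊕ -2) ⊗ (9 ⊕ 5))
((3 ⊕ -2) ⊗ (9 ⊕ 5)) = 3

Expand innermost to outermost. Recall ⊕ takes the minimum of its arguments and ⊗ takes their sum. Working out the expression ((3 ⊕ -2) ⊗ (9 ⊕ 5)) gives 3.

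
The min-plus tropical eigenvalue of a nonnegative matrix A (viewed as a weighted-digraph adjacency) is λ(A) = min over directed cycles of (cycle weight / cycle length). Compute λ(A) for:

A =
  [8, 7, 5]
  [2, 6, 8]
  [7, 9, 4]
λ(A) = 4

Enumerate directed cycles and compute their means (weight / length). Sample:
  cycle 0 → 0: weight = 8, length = 1, mean = 8/1 ≈ 8.000
  cycle 1 → 1: weight = 6, length = 1, mean = 6/1 ≈ 6.000
  cycle 2 → 2: weight = 4, length = 1, mean = 4/1 ≈ 4.000
  cycle 0 → 1 → 0: weight = 9, length = 2, mean = 9/2 ≈ 4.500
  cycle 0 → 2 → 0: weight = 12, length = 2, mean = 12/2 ≈ 6.000
  cycle 1 → 0 → 1: weight = 9, length = 2, mean = 9/2 ≈ 4.500
Minimum mean = 4.000, attained e.g. along the cycle 2 → 2 with weight 4 and length 1. So λ(A) = 4/1 = 4.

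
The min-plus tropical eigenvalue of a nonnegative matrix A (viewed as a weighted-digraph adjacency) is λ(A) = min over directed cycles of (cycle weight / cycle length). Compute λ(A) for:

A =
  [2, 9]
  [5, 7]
λ(A) = 2

Enumerate directed cycles and compute their means (weight / length). Sample:
  cycle 0 → 0: weight = 2, length = 1, mean = 2/1 ≈ 2.000
  cycle 1 → 1: weight = 7, length = 1, mean = 7/1 ≈ 7.000
  cycle 0 → 1 → 0: weight = 14, length = 2, mean = 14/2 ≈ 7.000
  cycle 1 → 0 → 1: weight = 14, length = 2, mean = 14/2 ≈ 7.000
Minimum mean = 2.000, attained e.g. along the cycle 0 → 0 with weight 2 and length 1. So λ(A) = 2/1 = 2.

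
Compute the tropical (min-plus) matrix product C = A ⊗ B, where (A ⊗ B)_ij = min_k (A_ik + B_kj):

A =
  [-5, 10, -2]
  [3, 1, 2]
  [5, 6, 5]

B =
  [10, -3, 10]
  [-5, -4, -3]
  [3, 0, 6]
A ⊗ B =
  [1, -8, 4]
  [-4, -3, -2]
  [1, 2, 3]

Apply the min-plus product entry-by-entry:
  C[0][0] = min over k of (A[0][0] + B[0][0] = -5 + 10 = 5, A[0][1] + B[1][0] = 10 + -5 = 5, A[0][2] + B[2][0] = -2 + 3 = 1) = 1 (attained at k = 2)
  C[0][1] = min over k of (A[0][0] + B[0][1] = -5 + -3 = -8, A[0][1] + B[1][1] = 10 + -4 = 6, A[0][2] + B[2][1] = -2 + 0 = -2) = -8 (attained at k = 0)
  C[0][2] = min over k of (A[0][0] + B[0][2] = -5 + 10 = 5, A[0][1] + B[1][2] = 10 + -3 = 7, A[0][2] + B[2][2] = -2 + 6 = 4) = 4 (attained at k = 2)
  C[1][0] = min over k of (A[1][0] + B[0][0] = 3 + 10 = 13, A[1][1] + B[1][0] = 1 + -5 = -4, A[1][2] + B[2][0] = 2 + 3 = 5) = -4 (attained at k = 1)
  C[1][1] = min over k of (A[1][0] + B[0][1] = 3 + -3 = 0, A[1][1] + B[1][1] = 1 + -4 = -3, A[1][2] + B[2][1] = 2 + 0 = 2) = -3 (attained at k = 1)
  C[1][2] = min over k of (A[1][0] + B[0][2] = 3 + 10 = 13, A[1][1] + B[1][2] = 1 + -3 = -2, A[1][2] + B[2][2] = 2 + 6 = 8) = -2 (attained at k = 1)
  C[2][0] = min over k of (A[2][0] + B[0][0] = 5 + 10 = 15, A[2][1] + B[1][0] = 6 + -5 = 1, A[2][2] + B[2][0] = 5 + 3 = 8) = 1 (attained at k = 1)
  C[2][1] = min over k of (A[2][0] + B[0][1] = 5 + -3 = 2, A[2][1] + B[1][1] = 6 + -4 = 2, A[2][2] + B[2][1] = 5 + 0 = 5) = 2 (attained at k = 0)
  C[2][2] = min over k of (A[2][0] + B[0][2] = 5 + 10 = 15, A[2][1] + B[1][2] = 6 + -3 = 3, A[2][2] + B[2][2] = 5 + 6 = 11) = 3 (attained at k = 1)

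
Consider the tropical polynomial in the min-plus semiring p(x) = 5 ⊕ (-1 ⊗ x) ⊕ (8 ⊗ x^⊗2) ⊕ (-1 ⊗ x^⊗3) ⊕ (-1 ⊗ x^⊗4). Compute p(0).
p(0) = -1

A tropical monomial a ⊗ x^⊗i evaluates to a + i · x. Evaluating each term at x = 0:
  Term 0 contributes 5 + 0 · 0 = 5
  Term 1 contributes -1 + 1 · 0 = -1
  Term 2 contributes 8 + 2 · 0 = 8
  Term 3 contributes -1 + 3 · 0 = -1
  Term 4 contributes -1 + 4 · 0 = -1
p(0) = ⊕ of these = min[5, -1, 8, -1, -1] = -1.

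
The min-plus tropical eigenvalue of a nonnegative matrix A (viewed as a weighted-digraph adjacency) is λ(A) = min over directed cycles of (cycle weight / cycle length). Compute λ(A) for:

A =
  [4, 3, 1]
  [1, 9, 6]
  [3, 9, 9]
λ(A) = 2

Enumerate directed cycles and compute their means (weight / length). Sample:
  cycle 0 → 0: weight = 4, length = 1, mean = 4/1 ≈ 4.000
  cycle 1 → 1: weight = 9, length = 1, mean = 9/1 ≈ 9.000
  cycle 2 → 2: weight = 9, length = 1, mean = 9/1 ≈ 9.000
  cycle 0 → 1 → 0: weight = 4, length = 2, mean = 4/2 ≈ 2.000
  cycle 0 → 2 → 0: weight = 4, length = 2, mean = 4/2 ≈ 2.000
  cycle 1 → 0 → 1: weight = 4, length = 2, mean = 4/2 ≈ 2.000
Minimum mean = 2.000, attained e.g. along the cycle 0 → 1 → 0 with weight 4 and length 2. So λ(A) = 4/2 = 2.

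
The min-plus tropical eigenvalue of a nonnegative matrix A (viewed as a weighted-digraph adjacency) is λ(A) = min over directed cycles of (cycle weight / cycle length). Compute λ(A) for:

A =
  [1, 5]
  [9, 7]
λ(A) = 1

Enumerate directed cycles and compute their means (weight / length). Sample:
  cycle 0 → 0: weight = 1, length = 1, mean = 1/1 ≈ 1.000
  cycle 1 → 1: weight = 7, length = 1, mean = 7/1 ≈ 7.000
  cycle 0 → 1 → 0: weight = 14, length = 2, mean = 14/2 ≈ 7.000
  cycle 1 → 0 → 1: weight = 14, length = 2, mean = 14/2 ≈ 7.000
Minimum mean = 1.000, attained e.g. along the cycle 0 → 0 with weight 1 and length 1. So λ(A) = 1/1 = 1.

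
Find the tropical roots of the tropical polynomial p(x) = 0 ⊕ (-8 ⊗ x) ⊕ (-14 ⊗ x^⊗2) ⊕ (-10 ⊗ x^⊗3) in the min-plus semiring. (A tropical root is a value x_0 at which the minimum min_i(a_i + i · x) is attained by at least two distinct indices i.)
Roots: {-4, 6, 8}

Each tropical root is a break point of the lower envelope of the lines y = a_i + i · x (there are 4 lines, with slopes 0, 1, ..., 3). Only the lines that attain the minimum somewhere contribute to roots; other lines are dominated. Here the surviving (envelope) indices are i = 3, i = 2, i = 1, i = 0.
Intersections between consecutive envelope lines give the roots: for adjacent envelope indices i < j the intersection is x = (a_i − a_j) / (j − i). Reading off the sorted break points: {-4, 6, 8}.
Verification: at each break x_0, at least two indices attain the minimum of min_i(a_i + i · x_0).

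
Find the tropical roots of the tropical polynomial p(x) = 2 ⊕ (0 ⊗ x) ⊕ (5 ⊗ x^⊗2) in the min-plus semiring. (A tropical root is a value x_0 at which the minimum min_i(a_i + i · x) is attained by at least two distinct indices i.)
Roots: {-5, 2}

Each tropical root is a break point of the lower envelope of the lines y = a_i + i · x (there are 3 lines, with slopes 0, 1, ..., 2). Only the lines that attain the minimum somewhere contribute to roots; other lines are dominated. Here the surviving (envelope) indices are i = 2, i = 1, i = 0.
Intersections between consecutive envelope lines give the roots: for adjacent envelope indices i < j the intersection is x = (a_i − a_j) / (j − i). Reading off the sorted break points: {-5, 2}.
Verification: at each break x_0, at least two indices attain the minimum of min_i(a_i + i · x_0).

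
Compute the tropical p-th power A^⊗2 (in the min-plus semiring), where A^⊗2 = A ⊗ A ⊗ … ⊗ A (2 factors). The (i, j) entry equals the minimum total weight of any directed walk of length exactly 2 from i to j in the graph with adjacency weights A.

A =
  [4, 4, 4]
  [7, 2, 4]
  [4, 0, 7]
A^⊗2 =
  [8, 4, 8]
  [8, 4, 6]
  [7, 2, 4]

Each entry (A^⊗2)_ij equals the minimum over all length-2 walks i = v_0 → v_1 → … → v_2 = j of Σ_t A[v_t][v_{t+1}]. For example, for (i, j) = (0, 2) we minimise over 3 possible intermediate vertex sequences; the minimum is 8, attained along the walk 0 → 0 → 2.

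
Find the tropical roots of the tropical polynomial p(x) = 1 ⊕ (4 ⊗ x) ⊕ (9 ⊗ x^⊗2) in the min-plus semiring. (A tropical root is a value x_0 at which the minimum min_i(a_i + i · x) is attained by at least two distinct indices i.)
Roots: {-5, -3}

Each tropical root is a break point of the lower envelope of the lines y = a_i + i · x (there are 3 lines, with slopes 0, 1, ..., 2). Only the lines that attain the minimum somewhere contribute to roots; other lines are dominated. Here the surviving (envelope) indices are i = 2, i = 1, i = 0.
Intersections between consecutive envelope lines give the roots: for adjacent envelope indices i < j the intersection is x = (a_i − a_j) / (j − i). Reading off the sorted break points: {-5, -3}.
Verification: at each break x_0, at least two indices attain the minimum of min_i(a_i + i · x_0).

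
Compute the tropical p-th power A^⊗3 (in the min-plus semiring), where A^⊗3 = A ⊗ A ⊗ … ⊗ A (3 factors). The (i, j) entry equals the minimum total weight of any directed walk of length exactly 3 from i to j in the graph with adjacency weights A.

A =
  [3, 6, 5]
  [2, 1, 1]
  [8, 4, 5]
A^⊗3 =
  [9, 8, 8]
  [4, 3, 3]
  [7, 6, 6]

Each entry (A^⊗3)_ij equals the minimum over all length-3 walks i = v_0 → v_1 → … → v_3 = j of Σ_t A[v_t][v_{t+1}]. For example, for (i, j) = (0, 2) we minimise over 9 possible intermediate vertex sequences; the minimum is 8, attained along the walk 0 → 1 → 1 → 2.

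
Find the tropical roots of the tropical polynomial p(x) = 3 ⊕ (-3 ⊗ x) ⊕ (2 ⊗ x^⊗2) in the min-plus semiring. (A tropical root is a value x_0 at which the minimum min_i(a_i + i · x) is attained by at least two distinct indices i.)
Roots: {-5, 6}

Each tropical root is a break point of the lower envelope of the lines y = a_i + i · x (there are 3 lines, with slopes 0, 1, ..., 2). Only the lines that attain the minimum somewhere contribute to roots; other lines are dominated. Here the surviving (envelope) indices are i = 2, i = 1, i = 0.
Intersections between consecutive envelope lines give the roots: for adjacent envelope indices i < j the intersection is x = (a_i − a_j) / (j − i). Reading off the sorted break points: {-5, 6}.
Verification: at each break x_0, at least two indices attain the minimum of min_i(a_i + i · x_0).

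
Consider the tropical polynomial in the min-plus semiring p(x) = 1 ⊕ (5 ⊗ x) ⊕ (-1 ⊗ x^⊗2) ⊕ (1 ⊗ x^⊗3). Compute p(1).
p(1) = 1

A tropical monomial a ⊗ x^⊗i evaluates to a + i · x. Evaluating each term at x = 1:
  Term 0 contributes 1 + 0 · 1 = 1
  Term 1 contributes 5 + 1 · 1 = 6
  Term 2 contributes -1 + 2 · 1 = 1
  Term 3 contributes 1 + 3 · 1 = 4
p(1) = ⊕ of these = min[1, 6, 1, 4] = 1.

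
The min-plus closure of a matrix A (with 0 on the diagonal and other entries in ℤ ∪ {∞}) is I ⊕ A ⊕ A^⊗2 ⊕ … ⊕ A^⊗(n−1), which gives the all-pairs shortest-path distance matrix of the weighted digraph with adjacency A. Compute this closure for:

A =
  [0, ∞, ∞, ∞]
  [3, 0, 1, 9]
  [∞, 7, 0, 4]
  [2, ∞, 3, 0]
Closure =
  [0, ∞, ∞, ∞]
  [3, 0, 1, 5]
  [6, 7, 0, 4]
  [2, 10, 3, 0]

This is the Floyd-Warshall all-pairs shortest-path computation. For each intermediate vertex k = 0, 1, …, 3, update dist[i][j] ← min(dist[i][j], dist[i][k] + dist[k][j]). The final matrix gives, for each (i, j), the minimum total weight of any directed path from i to j (possibly empty when i = j).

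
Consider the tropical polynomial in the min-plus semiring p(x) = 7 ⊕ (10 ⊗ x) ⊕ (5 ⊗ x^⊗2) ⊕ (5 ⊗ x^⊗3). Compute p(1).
p(1) = 7

A tropical monomial a ⊗ x^⊗i evaluates to a + i · x. Evaluating each term at x = 1:
  Term 0 contributes 7 + 0 · 1 = 7
  Term 1 contributes 10 + 1 · 1 = 11
  Term 2 contributes 5 + 2 · 1 = 7
  Term 3 contributes 5 + 3 · 1 = 8
p(1) = ⊕ of these = min[7, 11, 7, 8] = 7.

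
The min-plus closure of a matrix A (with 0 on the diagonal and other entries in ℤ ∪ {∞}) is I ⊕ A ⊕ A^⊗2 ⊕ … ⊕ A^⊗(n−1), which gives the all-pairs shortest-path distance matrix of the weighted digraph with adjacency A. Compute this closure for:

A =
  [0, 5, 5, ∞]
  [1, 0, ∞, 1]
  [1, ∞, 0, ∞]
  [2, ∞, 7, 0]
Closure =
  [0, 5, 5, 6]
  [1, 0, 6, 1]
  [1, 6, 0, 7]
  [2, 7, 7, 0]

This is the Floyd-Warshall all-pairs shortest-path computation. For each intermediate vertex k = 0, 1, …, 3, update dist[i][j] ← min(dist[i][j], dist[i][k] + dist[k][j]). The final matrix gives, for each (i, j), the minimum total weight of any directed path from i to j (possibly empty when i = j).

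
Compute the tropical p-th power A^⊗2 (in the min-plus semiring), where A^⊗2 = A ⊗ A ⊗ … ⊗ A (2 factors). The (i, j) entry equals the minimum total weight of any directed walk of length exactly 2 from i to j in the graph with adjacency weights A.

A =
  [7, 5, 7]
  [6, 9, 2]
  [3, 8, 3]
A^⊗2 =
  [10, 12, 7]
  [5, 10, 5]
  [6, 8, 6]

Each entry (A^⊗2)_ij equals the minimum over all length-2 walks i = v_0 → v_1 → … → v_2 = j of Σ_t A[v_t][v_{t+1}]. For example, for (i, j) = (0, 2) we minimise over 3 possible intermediate vertex sequences; the minimum is 7, attained along the walk 0 → 1 → 2.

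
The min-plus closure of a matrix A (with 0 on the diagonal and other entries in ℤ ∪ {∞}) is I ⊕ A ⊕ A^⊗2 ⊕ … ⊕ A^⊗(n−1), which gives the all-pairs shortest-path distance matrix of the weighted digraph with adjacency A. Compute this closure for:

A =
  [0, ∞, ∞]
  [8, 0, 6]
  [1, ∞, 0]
Closure =
  [0, ∞, ∞]
  [7, 0, 6]
  [1, ∞, 0]

This is the Floyd-Warshall all-pairs shortest-path computation. For each intermediate vertex k = 0, 1, …, 2, update dist[i][j] ← min(dist[i][j], dist[i][k] + dist[k][j]). The final matrix gives, for each (i, j), the minimum total weight of any directed path from i to j (possibly empty when i = j).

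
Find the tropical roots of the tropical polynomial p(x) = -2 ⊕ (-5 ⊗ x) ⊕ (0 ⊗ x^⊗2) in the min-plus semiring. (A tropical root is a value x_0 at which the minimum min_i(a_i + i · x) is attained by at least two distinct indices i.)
Roots: {-5, 3}

Each tropical root is a break point of the lower envelope of the lines y = a_i + i · x (there are 3 lines, with slopes 0, 1, ..., 2). Only the lines that attain the minimum somewhere contribute to roots; other lines are dominated. Here the surviving (envelope) indices are i = 2, i = 1, i = 0.
Intersections between consecutive envelope lines give the roots: for adjacent envelope indices i < j the intersection is x = (a_i − a_j) / (j − i). Reading off the sorted break points: {-5, 3}.
Verification: at each break x_0, at least two indices attain the minimum of min_i(a_i + i · x_0).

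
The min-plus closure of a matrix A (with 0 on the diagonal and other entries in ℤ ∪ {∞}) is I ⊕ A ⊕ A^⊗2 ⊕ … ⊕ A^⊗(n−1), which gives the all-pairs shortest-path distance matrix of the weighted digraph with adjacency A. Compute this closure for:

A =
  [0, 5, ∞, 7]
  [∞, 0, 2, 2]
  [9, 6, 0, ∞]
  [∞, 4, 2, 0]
Closure =
  [0, 5, 7, 7]
  [11, 0, 2, 2]
  [9, 6, 0, 8]
  [11, 4, 2, 0]

This is the Floyd-Warshall all-pairs shortest-path computation. For each intermediate vertex k = 0, 1, …, 3, update dist[i][j] ← min(dist[i][j], dist[i][k] + dist[k][j]). The final matrix gives, for each (i, j), the minimum total weight of any directed path from i to j (possibly empty when i = j).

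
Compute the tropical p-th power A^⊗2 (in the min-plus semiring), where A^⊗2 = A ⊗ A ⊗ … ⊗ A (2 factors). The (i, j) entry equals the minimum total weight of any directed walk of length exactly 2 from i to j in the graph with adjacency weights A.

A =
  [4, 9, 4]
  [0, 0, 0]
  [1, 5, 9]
A^⊗2 =
  [5, 9, 8]
  [0, 0, 0]
  [5, 5, 5]

Each entry (A^⊗2)_ij equals the minimum over all length-2 walks i = v_0 → v_1 → … → v_2 = j of Σ_t A[v_t][v_{t+1}]. For example, for (i, j) = (0, 2) we minimise over 3 possible intermediate vertex sequences; the minimum is 8, attained along the walk 0 → 0 → 2.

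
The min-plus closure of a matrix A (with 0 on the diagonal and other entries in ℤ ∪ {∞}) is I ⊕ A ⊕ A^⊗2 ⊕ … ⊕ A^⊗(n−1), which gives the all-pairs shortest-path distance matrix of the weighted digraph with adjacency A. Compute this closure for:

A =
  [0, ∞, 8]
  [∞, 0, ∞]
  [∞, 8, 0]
Closure =
  [0, 16, 8]
  [∞, 0, ∞]
  [∞, 8, 0]

This is the Floyd-Warshall all-pairs shortest-path computation. For each intermediate vertex k = 0, 1, …, 2, update dist[i][j] ← min(dist[i][j], dist[i][k] + dist[k][j]). The final matrix gives, for each (i, j), the minimum total weight of any directed path from i to j (possibly empty when i = j).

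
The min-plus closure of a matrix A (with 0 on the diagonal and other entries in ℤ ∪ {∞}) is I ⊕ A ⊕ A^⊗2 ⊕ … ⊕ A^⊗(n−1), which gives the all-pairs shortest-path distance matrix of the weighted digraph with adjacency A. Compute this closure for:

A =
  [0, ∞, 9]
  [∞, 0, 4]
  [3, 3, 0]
Closure =
  [0, 12, 9]
  [7, 0, 4]
  [3, 3, 0]

This is the Floyd-Warshall all-pairs shortest-path computation. For each intermediate vertex k = 0, 1, …, 2, update dist[i][j] ← min(dist[i][j], dist[i][k] + dist[k][j]). The final matrix gives, for each (i, j), the minimum total weight of any directed path from i to j (possibly empty when i = j).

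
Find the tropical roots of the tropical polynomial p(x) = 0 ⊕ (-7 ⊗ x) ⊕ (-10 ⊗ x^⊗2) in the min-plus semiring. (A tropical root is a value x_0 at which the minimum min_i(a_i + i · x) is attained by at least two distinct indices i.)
Roots: {3, 7}

Each tropical root is a break point of the lower envelope of the lines y = a_i + i · x (there are 3 lines, with slopes 0, 1, ..., 2). Only the lines that attain the minimum somewhere contribute to roots; other lines are dominated. Here the surviving (envelope) indices are i = 2, i = 1, i = 0.
Intersections between consecutive envelope lines give the roots: for adjacent envelope indices i < j the intersection is x = (a_i − a_j) / (j − i). Reading off the sorted break points: {3, 7}.
Verification: at each break x_0, at least two indices attain the minimum of min_i(a_i + i · x_0).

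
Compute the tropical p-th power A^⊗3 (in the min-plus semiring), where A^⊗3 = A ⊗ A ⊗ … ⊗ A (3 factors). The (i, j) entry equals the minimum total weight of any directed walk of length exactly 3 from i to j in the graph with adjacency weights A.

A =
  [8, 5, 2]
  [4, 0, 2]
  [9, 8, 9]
A^⊗3 =
  [9, 5, 7]
  [4, 0, 2]
  [12, 8, 10]

Each entry (A^⊗3)_ij equals the minimum over all length-3 walks i = v_0 → v_1 → … → v_3 = j of Σ_t A[v_t][v_{t+1}]. For example, for (i, j) = (0, 2) we minimise over 9 possible intermediate vertex sequences; the minimum is 7, attained along the walk 0 → 1 → 1 → 2.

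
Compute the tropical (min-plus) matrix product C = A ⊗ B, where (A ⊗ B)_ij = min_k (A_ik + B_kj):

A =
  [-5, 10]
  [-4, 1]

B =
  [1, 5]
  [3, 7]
A ⊗ B =
  [-4, 0]
  [-3, 1]

Apply the min-plus product entry-by-entry:
  C[0][0] = min over k of (A[0][0] + B[0][0] = -5 + 1 = -4, A[0][1] + B[1][0] = 10 + 3 = 13) = -4 (attained at k = 0)
  C[0][1] = min over k of (A[0][0] + B[0][1] = -5 + 5 = 0, A[0][1] + B[1][1] = 10 + 7 = 17) = 0 (attained at k = 0)
  C[1][0] = min over k of (A[1][0] + B[0][0] = -4 + 1 = -3, A[1][1] + B[1][0] = 1 + 3 = 4) = -3 (attained at k = 0)
  C[1][1] = min over k of (A[1][0] + B[0][1] = -4 + 5 = 1, A[1][1] + B[1][1] = 1 + 7 = 8) = 1 (attained at k = 0)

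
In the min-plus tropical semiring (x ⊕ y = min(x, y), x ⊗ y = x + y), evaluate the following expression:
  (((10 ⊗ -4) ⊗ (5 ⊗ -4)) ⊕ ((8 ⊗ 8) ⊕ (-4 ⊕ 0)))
(((10 ⊗ -4) ⊗ (5 ⊗ -4)) ⊕ ((8 ⊗ 8) ⊕ (-4 ⊕ 0))) = -4

Expand innermost to outermost. Recall ⊕ takes the minimum of its arguments and ⊗ takes their sum. Working out the expression (((10 ⊗ -4) ⊗ (5 ⊗ -4)) ⊕ ((8 ⊗ 8) ⊕ (-4 ⊕ 0))) gives -4.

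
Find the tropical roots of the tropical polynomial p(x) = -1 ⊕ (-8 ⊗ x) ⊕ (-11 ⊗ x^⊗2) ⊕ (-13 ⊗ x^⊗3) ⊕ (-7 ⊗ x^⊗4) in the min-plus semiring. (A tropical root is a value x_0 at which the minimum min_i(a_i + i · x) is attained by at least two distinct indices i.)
Roots: {-6, 2, 3, 7}

Each tropical root is a break point of the lower envelope of the lines y = a_i + i · x (there are 5 lines, with slopes 0, 1, ..., 4). Only the lines that attain the minimum somewhere contribute to roots; other lines are dominated. Here the surviving (envelope) indices are i = 4, i = 3, i = 2, i = 1, i = 0.
Intersections between consecutive envelope lines give the roots: for adjacent envelope indices i < j the intersection is x = (a_i − a_j) / (j − i). Reading off the sorted break points: {-6, 2, 3, 7}.
Verification: at each break x_0, at least two indices attain the minimum of min_i(a_i + i · x_0).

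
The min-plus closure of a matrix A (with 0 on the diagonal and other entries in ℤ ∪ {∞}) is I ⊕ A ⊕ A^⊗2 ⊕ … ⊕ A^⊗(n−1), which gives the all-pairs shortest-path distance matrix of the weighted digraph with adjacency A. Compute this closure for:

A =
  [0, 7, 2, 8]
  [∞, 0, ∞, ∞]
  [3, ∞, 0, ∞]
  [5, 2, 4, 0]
Closure =
  [0, 7, 2, 8]
  [∞, 0, ∞, ∞]
  [3, 10, 0, 11]
  [5, 2, 4, 0]

This is the Floyd-Warshall all-pairs shortest-path computation. For each intermediate vertex k = 0, 1, …, 3, update dist[i][j] ← min(dist[i][j], dist[i][k] + dist[k][j]). The final matrix gives, for each (i, j), the minimum total weight of any directed path from i to j (possibly empty when i = j).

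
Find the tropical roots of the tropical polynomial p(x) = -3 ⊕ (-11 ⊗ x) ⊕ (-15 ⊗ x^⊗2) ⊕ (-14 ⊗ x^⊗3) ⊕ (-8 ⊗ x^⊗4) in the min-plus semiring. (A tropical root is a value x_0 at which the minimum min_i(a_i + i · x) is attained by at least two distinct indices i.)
Roots: {-6, -1, 4, 8}

Each tropical root is a break point of the lower envelope of the lines y = a_i + i · x (there are 5 lines, with slopes 0, 1, ..., 4). Only the lines that attain the minimum somewhere contribute to roots; other lines are dominated. Here the surviving (envelope) indices are i = 4, i = 3, i = 2, i = 1, i = 0.
Intersections between consecutive envelope lines give the roots: for adjacent envelope indices i < j the intersection is x = (a_i − a_j) / (j − i). Reading off the sorted break points: {-6, -1, 4, 8}.
Verification: at each break x_0, at least two indices attain the minimum of min_i(a_i + i · x_0).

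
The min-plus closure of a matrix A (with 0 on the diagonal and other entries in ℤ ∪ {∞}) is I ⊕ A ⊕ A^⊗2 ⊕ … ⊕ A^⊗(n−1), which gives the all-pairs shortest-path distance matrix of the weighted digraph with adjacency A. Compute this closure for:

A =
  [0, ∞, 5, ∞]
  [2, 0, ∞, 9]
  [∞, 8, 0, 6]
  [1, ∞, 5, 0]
Closure =
  [0, 13, 5, 11]
  [2, 0, 7, 9]
  [7, 8, 0, 6]
  [1, 13, 5, 0]

This is the Floyd-Warshall all-pairs shortest-path computation. For each intermediate vertex k = 0, 1, …, 3, update dist[i][j] ← min(dist[i][j], dist[i][k] + dist[k][j]). The final matrix gives, for each (i, j), the minimum total weight of any directed path from i to j (possibly empty when i = j).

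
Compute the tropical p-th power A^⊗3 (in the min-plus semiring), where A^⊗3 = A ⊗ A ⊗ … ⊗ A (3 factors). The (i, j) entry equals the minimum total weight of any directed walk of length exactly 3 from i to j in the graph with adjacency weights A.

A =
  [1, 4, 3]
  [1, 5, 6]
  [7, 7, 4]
A^⊗3 =
  [3, 6, 5]
  [3, 6, 5]
  [9, 12, 11]

Each entry (A^⊗3)_ij equals the minimum over all length-3 walks i = v_0 → v_1 → … → v_3 = j of Σ_t A[v_t][v_{t+1}]. For example, for (i, j) = (0, 2) we minimise over 9 possible intermediate vertex sequences; the minimum is 5, attained along the walk 0 → 0 → 0 → 2.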